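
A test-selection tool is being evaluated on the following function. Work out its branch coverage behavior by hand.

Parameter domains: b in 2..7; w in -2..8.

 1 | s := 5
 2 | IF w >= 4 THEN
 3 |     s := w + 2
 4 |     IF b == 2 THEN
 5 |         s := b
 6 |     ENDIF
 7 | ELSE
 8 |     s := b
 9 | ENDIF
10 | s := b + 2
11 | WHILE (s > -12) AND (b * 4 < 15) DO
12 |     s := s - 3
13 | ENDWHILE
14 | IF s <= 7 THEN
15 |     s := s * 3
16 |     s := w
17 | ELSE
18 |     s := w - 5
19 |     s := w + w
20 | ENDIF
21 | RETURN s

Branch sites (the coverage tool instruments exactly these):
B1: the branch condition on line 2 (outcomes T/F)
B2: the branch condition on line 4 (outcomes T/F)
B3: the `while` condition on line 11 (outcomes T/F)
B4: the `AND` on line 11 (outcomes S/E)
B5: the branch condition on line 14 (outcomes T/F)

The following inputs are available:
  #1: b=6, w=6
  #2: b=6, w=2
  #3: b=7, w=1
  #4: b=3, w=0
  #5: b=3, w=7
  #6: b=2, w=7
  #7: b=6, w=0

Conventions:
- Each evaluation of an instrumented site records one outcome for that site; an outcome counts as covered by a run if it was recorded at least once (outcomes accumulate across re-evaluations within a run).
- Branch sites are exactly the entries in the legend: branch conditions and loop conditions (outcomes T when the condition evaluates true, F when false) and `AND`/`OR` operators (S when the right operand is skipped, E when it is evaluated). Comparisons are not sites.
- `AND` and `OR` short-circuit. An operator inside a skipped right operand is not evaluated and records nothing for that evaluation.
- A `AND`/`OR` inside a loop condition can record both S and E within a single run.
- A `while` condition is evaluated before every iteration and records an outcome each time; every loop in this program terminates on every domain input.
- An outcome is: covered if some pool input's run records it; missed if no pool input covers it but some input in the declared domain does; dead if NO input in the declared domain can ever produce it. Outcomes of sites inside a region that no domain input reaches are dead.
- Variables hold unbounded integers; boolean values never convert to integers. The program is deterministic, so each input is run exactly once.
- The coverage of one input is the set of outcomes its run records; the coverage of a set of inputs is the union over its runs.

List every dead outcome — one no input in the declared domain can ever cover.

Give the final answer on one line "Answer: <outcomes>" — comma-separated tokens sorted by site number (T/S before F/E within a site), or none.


running all 66 domain inputs and tallying outcomes:
  reachable outcomes have witnesses, e.g. B1=T (e.g. b=2, w=4), B1=F (e.g. b=2, w=-2), B2=T (e.g. b=2, w=4), B2=F (e.g. b=3, w=4)
Answer: none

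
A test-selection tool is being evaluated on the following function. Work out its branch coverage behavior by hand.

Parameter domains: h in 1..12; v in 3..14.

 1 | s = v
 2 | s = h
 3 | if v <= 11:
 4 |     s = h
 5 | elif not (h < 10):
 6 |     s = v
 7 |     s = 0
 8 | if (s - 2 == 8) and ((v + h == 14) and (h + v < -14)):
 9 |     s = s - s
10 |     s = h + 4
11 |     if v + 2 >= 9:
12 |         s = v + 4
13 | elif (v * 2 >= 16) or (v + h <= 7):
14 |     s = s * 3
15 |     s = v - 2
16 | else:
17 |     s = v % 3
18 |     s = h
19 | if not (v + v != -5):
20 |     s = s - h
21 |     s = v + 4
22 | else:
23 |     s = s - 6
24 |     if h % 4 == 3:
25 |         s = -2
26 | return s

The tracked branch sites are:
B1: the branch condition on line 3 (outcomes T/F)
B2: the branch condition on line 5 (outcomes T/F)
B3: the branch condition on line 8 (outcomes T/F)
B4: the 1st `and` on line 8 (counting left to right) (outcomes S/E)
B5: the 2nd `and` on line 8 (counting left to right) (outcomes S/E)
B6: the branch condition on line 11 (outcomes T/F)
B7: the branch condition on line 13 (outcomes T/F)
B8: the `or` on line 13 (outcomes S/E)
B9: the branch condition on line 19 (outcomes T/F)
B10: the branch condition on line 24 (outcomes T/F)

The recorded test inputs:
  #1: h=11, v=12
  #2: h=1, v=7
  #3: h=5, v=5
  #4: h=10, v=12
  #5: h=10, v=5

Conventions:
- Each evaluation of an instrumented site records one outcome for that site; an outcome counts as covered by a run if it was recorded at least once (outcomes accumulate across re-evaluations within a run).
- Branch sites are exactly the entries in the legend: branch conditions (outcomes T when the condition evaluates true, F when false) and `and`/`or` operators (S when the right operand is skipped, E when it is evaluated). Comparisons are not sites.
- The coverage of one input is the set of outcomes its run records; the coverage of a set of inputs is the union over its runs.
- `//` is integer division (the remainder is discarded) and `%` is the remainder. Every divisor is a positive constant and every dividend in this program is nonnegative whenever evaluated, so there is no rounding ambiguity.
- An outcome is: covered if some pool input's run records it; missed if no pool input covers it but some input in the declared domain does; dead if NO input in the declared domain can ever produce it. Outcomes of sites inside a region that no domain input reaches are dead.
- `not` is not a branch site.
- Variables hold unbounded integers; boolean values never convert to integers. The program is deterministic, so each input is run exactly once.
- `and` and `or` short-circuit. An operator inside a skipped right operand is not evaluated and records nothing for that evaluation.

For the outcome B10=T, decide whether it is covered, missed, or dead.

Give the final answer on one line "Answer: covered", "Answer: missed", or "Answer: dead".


B10=T is recorded by pool input(s) 1 -> covered
Answer: covered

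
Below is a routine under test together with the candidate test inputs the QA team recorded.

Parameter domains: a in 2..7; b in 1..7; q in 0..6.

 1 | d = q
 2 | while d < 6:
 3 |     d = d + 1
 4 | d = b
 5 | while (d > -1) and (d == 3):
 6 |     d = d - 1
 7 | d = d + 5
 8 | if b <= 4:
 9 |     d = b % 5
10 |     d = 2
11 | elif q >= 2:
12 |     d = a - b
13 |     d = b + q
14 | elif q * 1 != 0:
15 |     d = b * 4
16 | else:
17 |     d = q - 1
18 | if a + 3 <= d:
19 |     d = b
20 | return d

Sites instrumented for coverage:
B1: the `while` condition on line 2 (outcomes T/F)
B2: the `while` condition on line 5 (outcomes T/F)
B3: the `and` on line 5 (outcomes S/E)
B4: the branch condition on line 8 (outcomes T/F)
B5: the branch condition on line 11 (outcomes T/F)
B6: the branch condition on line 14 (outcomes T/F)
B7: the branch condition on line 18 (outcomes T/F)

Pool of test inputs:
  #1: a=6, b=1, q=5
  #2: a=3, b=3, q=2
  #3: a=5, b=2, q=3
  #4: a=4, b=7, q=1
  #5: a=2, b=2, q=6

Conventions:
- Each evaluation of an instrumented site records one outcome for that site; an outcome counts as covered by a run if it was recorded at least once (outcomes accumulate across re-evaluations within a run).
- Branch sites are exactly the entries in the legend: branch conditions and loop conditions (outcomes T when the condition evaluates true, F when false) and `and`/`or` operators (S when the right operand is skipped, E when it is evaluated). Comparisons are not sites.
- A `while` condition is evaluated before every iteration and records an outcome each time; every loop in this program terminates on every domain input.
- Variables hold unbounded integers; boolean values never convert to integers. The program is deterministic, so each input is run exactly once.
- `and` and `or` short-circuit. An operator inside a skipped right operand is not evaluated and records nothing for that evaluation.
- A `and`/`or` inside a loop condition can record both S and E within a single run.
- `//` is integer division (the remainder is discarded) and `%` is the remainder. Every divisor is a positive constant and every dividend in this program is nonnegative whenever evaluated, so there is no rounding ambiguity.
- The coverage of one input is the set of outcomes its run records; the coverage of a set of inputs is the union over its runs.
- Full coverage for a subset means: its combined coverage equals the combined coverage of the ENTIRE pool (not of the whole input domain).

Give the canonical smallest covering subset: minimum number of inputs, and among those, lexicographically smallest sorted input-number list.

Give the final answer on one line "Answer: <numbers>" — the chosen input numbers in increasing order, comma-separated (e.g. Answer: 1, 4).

test 1 (a=6, b=1, q=5) fires B1->T, B1->F, B3->E, B2->F, B4->T, B7->F; hits B1=T, B1=F, B2=F, B3=E, B4=T, B7=F
test 2 (a=3, b=3, q=2) fires B1->T, B1->T, B1->T, B1->T, B1->F, B3->E, B2->T, B3->E, B2->F, B4->T, B7->F; hits B1=T, B1=F, B2=T, B2=F, B3=E, B4=T, B7=F
test 3 (a=5, b=2, q=3) fires B1->T, B1->T, B1->T, B1->F, B3->E, B2->F, B4->T, B7->F; hits B1=T, B1=F, B2=F, B3=E, B4=T, B7=F
test 4 (a=4, b=7, q=1) fires B1->T, B1->T, B1->T, B1->T, B1->T, B1->F, B3->E, B2->F, B4->F, B5->F, B6->T, B7->T; hits B1=T, B1=F, B2=F, B3=E, B4=F, B5=F, B6=T, B7=T
test 5 (a=2, b=2, q=6) fires B1->F, B3->E, B2->F, B4->T, B7->F; hits B1=F, B2=F, B3=E, B4=T, B7=F
the full pool covers 11 outcomes: B1=T, B1=F, B2=T, B2=F, B3=E, B4=T, B4=F, B5=F, B6=T, B7=T, B7=F
no size-1 subset reaches all 11 outcomes (best union: 8/11)
size 2: inputs {2, 4} cover all 11 outcomes, and no lexicographically smaller subset of this size does

Answer: 2, 4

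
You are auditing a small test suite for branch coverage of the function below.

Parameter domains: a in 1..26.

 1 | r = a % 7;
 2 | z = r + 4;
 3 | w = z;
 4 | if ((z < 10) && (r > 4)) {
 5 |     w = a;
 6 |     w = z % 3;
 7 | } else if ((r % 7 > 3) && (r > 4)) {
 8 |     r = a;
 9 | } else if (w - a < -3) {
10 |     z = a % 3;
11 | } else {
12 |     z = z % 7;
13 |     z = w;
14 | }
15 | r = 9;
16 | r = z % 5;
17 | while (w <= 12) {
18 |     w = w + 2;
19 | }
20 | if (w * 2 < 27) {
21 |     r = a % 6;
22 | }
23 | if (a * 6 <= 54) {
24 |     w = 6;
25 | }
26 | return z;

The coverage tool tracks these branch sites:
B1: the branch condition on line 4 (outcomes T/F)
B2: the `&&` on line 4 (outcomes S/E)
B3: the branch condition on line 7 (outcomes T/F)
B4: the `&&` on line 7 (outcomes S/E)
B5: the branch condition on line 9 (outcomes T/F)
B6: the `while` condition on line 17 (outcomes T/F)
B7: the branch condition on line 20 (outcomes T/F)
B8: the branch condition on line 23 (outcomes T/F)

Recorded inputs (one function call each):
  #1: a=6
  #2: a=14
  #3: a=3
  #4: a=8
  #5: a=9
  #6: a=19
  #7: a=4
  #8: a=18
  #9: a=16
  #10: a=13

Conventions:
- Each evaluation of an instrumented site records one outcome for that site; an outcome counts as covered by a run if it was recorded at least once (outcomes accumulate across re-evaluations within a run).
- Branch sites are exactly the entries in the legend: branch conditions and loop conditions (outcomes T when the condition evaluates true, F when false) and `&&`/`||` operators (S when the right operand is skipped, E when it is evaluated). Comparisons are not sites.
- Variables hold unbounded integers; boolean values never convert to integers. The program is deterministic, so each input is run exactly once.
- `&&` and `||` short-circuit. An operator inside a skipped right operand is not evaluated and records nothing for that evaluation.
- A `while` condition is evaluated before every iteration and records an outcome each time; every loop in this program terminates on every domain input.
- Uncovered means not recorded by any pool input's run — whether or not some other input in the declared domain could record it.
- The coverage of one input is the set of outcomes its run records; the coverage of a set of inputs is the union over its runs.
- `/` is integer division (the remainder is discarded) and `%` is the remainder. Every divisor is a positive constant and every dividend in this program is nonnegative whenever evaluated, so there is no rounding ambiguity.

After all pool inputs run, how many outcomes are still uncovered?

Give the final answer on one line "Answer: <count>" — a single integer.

input #1, a=6: events B2->S, B1->F, B4->E, B3->T, B6->T, B6->T, B6->F, B7->F, B8->T; outcomes B1=F, B2=S, B3=T, B4=E, B6=T, B6=F, B7=F, B8=T
input #2, a=14: events B2->E, B1->F, B4->S, B3->F, B5->T, B6->T, B6->T, B6->T, B6->T, B6->T, B6->F, B7->F, B8->F; outcomes B1=F, B2=E, B3=F, B4=S, B5=T, B6=T, B6=F, B7=F, B8=F
input #3, a=3: events B2->E, B1->F, B4->S, B3->F, B5->F, B6->T, B6->T, B6->T, B6->F, B7->T, B8->T; outcomes B1=F, B2=E, B3=F, B4=S, B5=F, B6=T, B6=F, B7=T, B8=T
input #4, a=8: events B2->E, B1->F, B4->S, B3->F, B5->F, B6->T, B6->T, B6->T, B6->T, B6->F, B7->T, B8->T; outcomes B1=F, B2=E, B3=F, B4=S, B5=F, B6=T, B6=F, B7=T, B8=T
input #5, a=9: events B2->E, B1->F, B4->S, B3->F, B5->F, B6->T, B6->T, B6->T, B6->T, B6->F, B7->F, B8->T; outcomes B1=F, B2=E, B3=F, B4=S, B5=F, B6=T, B6=F, B7=F, B8=T
input #6, a=19: events B2->E, B1->T, B6->T, B6->T, B6->T, B6->T, B6->T, B6->T, B6->T, B6->F, B7->F, B8->F; outcomes B1=T, B2=E, B6=T, B6=F, B7=F, B8=F
input #7, a=4: events B2->E, B1->F, B4->E, B3->F, B5->F, B6->T, B6->T, B6->T, B6->F, B7->F, B8->T; outcomes B1=F, B2=E, B3=F, B4=E, B5=F, B6=T, B6=F, B7=F, B8=T
input #8, a=18: events B2->E, B1->F, B4->E, B3->F, B5->T, B6->T, B6->T, B6->T, B6->F, B7->F, B8->F; outcomes B1=F, B2=E, B3=F, B4=E, B5=T, B6=T, B6=F, B7=F, B8=F
input #9, a=16: events B2->E, B1->F, B4->S, B3->F, B5->T, B6->T, B6->T, B6->T, B6->T, B6->F, B7->F, B8->F; outcomes B1=F, B2=E, B3=F, B4=S, B5=T, B6=T, B6=F, B7=F, B8=F
input #10, a=13: events B2->S, B1->F, B4->E, B3->T, B6->T, B6->T, B6->F, B7->F, B8->F; outcomes B1=F, B2=S, B3=T, B4=E, B6=T, B6=F, B7=F, B8=F
union over the pool: B1=T, B1=F, B2=S, B2=E, B3=T, B3=F, B4=S, B4=E, B5=T, B5=F, B6=T, B6=F, B7=T, B7=F, B8=T, B8=F
uncovered (0 of 16): none

Answer: 0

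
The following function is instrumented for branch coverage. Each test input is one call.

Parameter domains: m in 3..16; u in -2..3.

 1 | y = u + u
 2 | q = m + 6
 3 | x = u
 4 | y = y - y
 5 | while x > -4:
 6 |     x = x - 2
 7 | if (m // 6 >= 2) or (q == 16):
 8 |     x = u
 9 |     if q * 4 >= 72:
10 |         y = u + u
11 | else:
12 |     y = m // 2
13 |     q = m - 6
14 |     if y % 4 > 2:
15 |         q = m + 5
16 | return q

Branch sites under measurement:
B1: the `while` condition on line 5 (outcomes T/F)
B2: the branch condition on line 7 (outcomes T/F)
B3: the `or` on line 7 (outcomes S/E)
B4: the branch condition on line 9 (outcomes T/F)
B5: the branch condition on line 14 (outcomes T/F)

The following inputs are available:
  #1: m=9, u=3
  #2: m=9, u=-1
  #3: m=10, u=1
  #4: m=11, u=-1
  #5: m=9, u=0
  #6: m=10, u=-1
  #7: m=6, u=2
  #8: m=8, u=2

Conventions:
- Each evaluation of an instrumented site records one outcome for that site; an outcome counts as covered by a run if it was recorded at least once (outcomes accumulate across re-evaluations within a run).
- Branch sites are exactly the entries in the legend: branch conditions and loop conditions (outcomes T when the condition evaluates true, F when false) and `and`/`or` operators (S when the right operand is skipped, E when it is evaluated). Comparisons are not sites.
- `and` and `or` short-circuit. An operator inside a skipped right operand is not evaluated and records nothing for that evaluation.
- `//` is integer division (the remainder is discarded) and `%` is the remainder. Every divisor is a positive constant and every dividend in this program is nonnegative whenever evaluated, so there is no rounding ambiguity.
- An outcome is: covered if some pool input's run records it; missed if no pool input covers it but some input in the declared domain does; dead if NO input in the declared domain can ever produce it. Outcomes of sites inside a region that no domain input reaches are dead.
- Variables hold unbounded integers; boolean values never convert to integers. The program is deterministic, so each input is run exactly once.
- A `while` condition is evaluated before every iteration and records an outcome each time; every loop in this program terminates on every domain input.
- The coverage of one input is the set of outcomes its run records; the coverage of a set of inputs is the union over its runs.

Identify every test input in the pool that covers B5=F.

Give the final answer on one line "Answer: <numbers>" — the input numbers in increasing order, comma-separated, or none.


input #1 (m=9, u=3): hits B5=F
input #2 (m=9, u=-1): hits B5=F
input #3 (m=10, u=1): never hits B5=F
input #4 (m=11, u=-1): hits B5=F
input #5 (m=9, u=0): hits B5=F
input #6 (m=10, u=-1): never hits B5=F
input #7 (m=6, u=2): never hits B5=F
input #8 (m=8, u=2): hits B5=F
Answer: 1, 2, 4, 5, 8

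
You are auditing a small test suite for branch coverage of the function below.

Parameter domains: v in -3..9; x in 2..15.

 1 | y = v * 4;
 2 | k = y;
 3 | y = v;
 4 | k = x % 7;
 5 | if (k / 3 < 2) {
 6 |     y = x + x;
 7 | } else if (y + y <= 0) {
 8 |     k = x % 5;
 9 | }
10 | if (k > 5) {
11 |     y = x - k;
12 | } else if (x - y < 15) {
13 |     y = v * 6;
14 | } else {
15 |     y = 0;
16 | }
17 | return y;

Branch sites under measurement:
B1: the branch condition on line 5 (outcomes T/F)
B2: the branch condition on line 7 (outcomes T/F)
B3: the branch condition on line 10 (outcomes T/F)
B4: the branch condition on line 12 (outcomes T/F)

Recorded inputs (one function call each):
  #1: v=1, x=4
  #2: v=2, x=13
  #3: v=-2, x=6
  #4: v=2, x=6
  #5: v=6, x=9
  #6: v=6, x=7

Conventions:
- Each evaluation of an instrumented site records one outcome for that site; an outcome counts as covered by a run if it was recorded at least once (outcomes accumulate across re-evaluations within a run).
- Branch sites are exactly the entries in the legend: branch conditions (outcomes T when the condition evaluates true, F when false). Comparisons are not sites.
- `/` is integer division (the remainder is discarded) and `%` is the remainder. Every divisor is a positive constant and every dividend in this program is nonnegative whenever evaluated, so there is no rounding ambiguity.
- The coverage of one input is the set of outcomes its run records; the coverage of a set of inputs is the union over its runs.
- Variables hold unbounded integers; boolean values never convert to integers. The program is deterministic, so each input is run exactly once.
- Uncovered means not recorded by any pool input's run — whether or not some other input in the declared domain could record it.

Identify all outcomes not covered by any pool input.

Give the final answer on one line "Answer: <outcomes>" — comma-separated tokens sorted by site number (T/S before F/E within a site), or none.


input #1, v=1, x=4: outcomes B1=T, B3=F, B4=T
input #2, v=2, x=13: outcomes B1=F, B2=F, B3=T
input #3, v=-2, x=6: outcomes B1=F, B2=T, B3=F, B4=T
input #4, v=2, x=6: outcomes B1=F, B2=F, B3=T
input #5, v=6, x=9: outcomes B1=T, B3=F, B4=T
input #6, v=6, x=7: outcomes B1=T, B3=F, B4=T
union over the pool: B1=T, B1=F, B2=T, B2=F, B3=T, B3=F, B4=T
uncovered (1 of 8): B4=F
Answer: B4=F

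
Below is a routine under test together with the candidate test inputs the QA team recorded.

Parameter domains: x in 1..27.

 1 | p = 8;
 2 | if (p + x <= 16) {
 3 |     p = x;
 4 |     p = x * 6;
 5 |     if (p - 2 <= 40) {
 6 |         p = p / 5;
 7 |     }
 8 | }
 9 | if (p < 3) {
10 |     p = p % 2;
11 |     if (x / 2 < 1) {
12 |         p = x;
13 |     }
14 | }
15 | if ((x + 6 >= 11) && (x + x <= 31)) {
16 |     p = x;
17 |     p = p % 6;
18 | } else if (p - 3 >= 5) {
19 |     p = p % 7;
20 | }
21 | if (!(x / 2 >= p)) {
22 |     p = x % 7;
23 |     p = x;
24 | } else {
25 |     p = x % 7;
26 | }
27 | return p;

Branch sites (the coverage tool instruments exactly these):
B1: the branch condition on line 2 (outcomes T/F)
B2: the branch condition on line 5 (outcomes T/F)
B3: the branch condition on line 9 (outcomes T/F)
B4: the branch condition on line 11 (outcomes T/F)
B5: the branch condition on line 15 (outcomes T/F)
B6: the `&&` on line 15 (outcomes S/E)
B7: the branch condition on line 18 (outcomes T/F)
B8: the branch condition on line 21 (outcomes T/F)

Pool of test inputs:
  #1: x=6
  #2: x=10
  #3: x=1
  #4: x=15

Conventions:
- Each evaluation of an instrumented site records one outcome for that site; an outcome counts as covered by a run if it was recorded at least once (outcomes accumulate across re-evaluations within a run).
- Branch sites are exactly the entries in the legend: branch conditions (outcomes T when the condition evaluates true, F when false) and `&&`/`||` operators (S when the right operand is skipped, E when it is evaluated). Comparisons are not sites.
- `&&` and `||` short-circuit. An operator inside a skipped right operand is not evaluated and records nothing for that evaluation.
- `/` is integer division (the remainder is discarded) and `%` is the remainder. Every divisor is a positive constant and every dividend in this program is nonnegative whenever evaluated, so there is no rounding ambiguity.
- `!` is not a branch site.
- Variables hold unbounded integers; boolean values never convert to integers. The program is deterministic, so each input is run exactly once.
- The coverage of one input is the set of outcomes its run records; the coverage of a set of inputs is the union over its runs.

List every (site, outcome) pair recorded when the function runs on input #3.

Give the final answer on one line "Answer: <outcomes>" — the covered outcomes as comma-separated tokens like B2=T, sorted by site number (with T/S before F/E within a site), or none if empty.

Simulating input #3 (x=1) step by step:
  B1->T, B2->T, B3->T, B4->T, B6->S, B5->F, B7->F, B8->T
deduplicating events, the covered set is: B1=T, B2=T, B3=T, B4=T, B5=F, B6=S, B7=F, B8=T

Answer: B1=T, B2=T, B3=T, B4=T, B5=F, B6=S, B7=F, B8=T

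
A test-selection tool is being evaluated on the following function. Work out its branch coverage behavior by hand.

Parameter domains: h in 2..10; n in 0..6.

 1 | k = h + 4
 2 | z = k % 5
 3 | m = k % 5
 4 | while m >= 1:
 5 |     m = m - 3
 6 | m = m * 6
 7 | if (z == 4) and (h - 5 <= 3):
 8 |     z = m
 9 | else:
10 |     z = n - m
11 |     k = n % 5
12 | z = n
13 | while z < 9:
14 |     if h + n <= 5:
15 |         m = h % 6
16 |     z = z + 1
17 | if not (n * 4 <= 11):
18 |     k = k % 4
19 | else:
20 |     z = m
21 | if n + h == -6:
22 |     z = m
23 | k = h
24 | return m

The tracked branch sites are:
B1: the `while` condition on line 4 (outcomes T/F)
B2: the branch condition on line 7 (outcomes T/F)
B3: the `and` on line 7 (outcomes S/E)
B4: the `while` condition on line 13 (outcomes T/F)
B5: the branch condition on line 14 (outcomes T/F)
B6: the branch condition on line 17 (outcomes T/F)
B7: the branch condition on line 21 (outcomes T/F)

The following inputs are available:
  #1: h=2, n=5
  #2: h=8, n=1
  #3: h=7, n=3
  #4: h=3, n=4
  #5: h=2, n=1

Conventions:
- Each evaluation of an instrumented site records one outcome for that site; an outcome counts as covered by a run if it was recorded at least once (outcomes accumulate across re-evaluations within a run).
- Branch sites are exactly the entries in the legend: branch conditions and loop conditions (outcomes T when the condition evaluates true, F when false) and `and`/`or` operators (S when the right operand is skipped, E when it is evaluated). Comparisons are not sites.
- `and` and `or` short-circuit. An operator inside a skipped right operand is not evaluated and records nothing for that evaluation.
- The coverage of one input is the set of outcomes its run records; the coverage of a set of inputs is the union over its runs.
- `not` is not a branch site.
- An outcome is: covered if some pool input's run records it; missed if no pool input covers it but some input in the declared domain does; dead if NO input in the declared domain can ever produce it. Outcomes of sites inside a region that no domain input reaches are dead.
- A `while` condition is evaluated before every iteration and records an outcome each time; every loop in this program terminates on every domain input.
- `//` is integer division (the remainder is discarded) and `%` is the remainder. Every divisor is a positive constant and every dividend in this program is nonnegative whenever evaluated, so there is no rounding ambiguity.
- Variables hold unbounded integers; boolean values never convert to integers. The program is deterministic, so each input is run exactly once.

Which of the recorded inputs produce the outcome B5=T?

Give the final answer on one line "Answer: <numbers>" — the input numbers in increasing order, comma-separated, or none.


input #1 (h=2, n=5): misses B5=T
input #2 (h=8, n=1): misses B5=T
input #3 (h=7, n=3): misses B5=T
input #4 (h=3, n=4): misses B5=T
input #5 (h=2, n=1): covers B5=T
Answer: 5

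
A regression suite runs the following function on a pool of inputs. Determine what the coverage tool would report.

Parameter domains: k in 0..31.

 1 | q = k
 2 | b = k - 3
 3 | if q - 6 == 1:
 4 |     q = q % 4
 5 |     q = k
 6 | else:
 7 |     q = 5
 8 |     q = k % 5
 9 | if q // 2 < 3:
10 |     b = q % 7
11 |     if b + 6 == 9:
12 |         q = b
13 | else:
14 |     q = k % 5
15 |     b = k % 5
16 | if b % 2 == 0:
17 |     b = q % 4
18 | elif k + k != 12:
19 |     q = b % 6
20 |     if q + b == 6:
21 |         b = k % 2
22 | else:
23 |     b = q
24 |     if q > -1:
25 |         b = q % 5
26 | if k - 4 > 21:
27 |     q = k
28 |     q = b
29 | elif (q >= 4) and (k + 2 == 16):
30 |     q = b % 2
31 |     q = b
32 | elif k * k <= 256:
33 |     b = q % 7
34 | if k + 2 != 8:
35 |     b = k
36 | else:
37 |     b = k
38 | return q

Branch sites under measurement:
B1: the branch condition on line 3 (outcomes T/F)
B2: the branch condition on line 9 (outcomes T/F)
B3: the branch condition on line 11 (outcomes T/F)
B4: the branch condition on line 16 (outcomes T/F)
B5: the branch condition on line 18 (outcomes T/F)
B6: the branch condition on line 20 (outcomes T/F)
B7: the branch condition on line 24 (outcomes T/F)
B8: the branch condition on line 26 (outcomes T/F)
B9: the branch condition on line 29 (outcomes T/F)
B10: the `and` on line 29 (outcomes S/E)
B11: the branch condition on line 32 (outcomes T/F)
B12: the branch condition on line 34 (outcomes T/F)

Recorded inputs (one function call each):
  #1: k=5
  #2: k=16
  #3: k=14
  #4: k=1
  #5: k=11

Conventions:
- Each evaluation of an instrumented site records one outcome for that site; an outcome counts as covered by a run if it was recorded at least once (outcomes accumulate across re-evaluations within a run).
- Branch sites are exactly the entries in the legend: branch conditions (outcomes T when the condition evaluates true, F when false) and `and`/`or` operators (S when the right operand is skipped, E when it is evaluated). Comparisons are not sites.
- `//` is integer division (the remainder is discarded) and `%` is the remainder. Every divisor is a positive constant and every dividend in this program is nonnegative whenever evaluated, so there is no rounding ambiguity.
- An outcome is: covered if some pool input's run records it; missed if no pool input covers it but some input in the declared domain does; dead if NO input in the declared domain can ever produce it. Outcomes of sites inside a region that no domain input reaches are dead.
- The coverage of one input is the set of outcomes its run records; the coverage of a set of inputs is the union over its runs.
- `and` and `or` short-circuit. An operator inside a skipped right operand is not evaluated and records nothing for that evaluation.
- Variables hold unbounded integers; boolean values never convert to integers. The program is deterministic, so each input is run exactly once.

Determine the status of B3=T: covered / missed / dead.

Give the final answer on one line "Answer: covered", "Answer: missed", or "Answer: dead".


no pool input records B3=T
but domain input (k=3) does record it -> reachable, so missed
Answer: missed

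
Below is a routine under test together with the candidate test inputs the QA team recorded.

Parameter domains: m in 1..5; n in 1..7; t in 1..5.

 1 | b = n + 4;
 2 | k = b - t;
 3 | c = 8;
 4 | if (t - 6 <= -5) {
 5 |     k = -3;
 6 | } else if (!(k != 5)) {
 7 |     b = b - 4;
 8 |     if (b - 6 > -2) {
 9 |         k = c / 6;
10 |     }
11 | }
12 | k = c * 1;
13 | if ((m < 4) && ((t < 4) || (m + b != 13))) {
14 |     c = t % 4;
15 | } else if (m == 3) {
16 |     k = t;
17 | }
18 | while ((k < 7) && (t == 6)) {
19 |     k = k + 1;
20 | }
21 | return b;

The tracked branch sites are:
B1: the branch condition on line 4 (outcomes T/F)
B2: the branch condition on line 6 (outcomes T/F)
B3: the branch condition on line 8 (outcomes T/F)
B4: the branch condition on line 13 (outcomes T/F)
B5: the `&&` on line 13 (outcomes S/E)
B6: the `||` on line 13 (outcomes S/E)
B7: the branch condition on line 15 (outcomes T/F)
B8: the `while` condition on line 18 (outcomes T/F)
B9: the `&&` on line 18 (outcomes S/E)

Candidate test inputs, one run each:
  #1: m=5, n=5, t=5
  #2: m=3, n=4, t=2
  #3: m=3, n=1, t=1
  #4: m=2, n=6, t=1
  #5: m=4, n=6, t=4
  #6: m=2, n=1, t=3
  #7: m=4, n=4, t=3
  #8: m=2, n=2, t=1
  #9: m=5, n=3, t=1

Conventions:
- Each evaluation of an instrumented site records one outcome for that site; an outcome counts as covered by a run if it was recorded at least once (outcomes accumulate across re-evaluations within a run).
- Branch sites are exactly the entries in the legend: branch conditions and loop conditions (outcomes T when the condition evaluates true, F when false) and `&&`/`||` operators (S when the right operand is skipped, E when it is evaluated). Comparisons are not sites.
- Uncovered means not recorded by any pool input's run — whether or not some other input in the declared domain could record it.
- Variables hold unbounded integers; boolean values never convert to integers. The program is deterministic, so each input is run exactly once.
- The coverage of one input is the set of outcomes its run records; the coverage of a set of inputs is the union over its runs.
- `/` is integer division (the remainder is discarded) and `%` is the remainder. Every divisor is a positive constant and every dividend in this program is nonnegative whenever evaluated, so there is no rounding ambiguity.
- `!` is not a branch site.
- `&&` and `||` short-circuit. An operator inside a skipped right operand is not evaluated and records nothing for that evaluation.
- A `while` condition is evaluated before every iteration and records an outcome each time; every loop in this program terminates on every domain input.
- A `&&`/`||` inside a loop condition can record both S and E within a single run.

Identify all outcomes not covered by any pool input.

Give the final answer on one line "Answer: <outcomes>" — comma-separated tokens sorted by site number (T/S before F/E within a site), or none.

test 1 (m=5, n=5, t=5) fires B1->F, B2->F, B5->S, B4->F, B7->F, B9->S, B8->F; hits B1=F, B2=F, B4=F, B5=S, B7=F, B8=F, B9=S
test 2 (m=3, n=4, t=2) fires B1->F, B2->F, B5->E, B6->S, B4->T, B9->S, B8->F; hits B1=F, B2=F, B4=T, B5=E, B6=S, B8=F, B9=S
test 3 (m=3, n=1, t=1) fires B1->T, B5->E, B6->S, B4->T, B9->S, B8->F; hits B1=T, B4=T, B5=E, B6=S, B8=F, B9=S
test 4 (m=2, n=6, t=1) fires B1->T, B5->E, B6->S, B4->T, B9->S, B8->F; hits B1=T, B4=T, B5=E, B6=S, B8=F, B9=S
test 5 (m=4, n=6, t=4) fires B1->F, B2->F, B5->S, B4->F, B7->F, B9->S, B8->F; hits B1=F, B2=F, B4=F, B5=S, B7=F, B8=F, B9=S
test 6 (m=2, n=1, t=3) fires B1->F, B2->F, B5->E, B6->S, B4->T, B9->S, B8->F; hits B1=F, B2=F, B4=T, B5=E, B6=S, B8=F, B9=S
test 7 (m=4, n=4, t=3) fires B1->F, B2->T, B3->F, B5->S, B4->F, B7->F, B9->S, B8->F; hits B1=F, B2=T, B3=F, B4=F, B5=S, B7=F, B8=F, B9=S
test 8 (m=2, n=2, t=1) fires B1->T, B5->E, B6->S, B4->T, B9->S, B8->F; hits B1=T, B4=T, B5=E, B6=S, B8=F, B9=S
test 9 (m=5, n=3, t=1) fires B1->T, B5->S, B4->F, B7->F, B9->S, B8->F; hits B1=T, B4=F, B5=S, B7=F, B8=F, B9=S
union over the pool: B1=T, B1=F, B2=T, B2=F, B3=F, B4=T, B4=F, B5=S, B5=E, B6=S, B7=F, B8=F, B9=S
uncovered (5 of 18): B3=T, B6=E, B7=T, B8=T, B9=E

Answer: B3=T, B6=E, B7=T, B8=T, B9=E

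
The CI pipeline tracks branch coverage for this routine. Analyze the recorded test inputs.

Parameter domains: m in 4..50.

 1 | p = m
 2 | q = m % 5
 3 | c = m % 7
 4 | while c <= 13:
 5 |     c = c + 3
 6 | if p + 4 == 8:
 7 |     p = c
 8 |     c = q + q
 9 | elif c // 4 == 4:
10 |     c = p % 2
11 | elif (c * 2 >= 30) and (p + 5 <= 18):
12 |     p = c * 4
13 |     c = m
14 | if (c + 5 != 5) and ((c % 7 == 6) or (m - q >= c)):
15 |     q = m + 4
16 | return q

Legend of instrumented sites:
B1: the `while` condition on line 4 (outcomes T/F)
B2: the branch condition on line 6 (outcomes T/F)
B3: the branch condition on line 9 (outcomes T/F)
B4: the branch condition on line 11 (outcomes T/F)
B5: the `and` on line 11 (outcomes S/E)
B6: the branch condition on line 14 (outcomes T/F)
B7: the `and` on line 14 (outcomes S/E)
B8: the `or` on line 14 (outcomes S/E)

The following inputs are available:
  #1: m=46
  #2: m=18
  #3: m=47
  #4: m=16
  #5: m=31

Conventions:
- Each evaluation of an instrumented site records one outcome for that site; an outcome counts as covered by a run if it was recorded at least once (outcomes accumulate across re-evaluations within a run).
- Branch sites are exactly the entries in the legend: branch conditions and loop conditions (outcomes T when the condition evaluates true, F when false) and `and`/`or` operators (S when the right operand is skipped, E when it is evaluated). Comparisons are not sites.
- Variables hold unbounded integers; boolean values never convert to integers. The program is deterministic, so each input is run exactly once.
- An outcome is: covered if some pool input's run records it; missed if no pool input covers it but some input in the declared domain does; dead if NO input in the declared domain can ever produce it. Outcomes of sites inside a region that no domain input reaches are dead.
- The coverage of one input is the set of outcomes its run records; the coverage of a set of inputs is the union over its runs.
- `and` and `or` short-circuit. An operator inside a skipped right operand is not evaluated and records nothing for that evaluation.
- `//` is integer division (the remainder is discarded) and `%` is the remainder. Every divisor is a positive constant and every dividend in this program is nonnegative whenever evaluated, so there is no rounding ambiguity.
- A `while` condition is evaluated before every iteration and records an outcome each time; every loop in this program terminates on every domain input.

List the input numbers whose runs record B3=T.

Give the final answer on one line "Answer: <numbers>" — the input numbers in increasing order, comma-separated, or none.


input #1 (m=46): covers B3=T
input #2 (m=18): covers B3=T
input #3 (m=47): misses B3=T
input #4 (m=16): misses B3=T
input #5 (m=31): misses B3=T
Answer: 1, 2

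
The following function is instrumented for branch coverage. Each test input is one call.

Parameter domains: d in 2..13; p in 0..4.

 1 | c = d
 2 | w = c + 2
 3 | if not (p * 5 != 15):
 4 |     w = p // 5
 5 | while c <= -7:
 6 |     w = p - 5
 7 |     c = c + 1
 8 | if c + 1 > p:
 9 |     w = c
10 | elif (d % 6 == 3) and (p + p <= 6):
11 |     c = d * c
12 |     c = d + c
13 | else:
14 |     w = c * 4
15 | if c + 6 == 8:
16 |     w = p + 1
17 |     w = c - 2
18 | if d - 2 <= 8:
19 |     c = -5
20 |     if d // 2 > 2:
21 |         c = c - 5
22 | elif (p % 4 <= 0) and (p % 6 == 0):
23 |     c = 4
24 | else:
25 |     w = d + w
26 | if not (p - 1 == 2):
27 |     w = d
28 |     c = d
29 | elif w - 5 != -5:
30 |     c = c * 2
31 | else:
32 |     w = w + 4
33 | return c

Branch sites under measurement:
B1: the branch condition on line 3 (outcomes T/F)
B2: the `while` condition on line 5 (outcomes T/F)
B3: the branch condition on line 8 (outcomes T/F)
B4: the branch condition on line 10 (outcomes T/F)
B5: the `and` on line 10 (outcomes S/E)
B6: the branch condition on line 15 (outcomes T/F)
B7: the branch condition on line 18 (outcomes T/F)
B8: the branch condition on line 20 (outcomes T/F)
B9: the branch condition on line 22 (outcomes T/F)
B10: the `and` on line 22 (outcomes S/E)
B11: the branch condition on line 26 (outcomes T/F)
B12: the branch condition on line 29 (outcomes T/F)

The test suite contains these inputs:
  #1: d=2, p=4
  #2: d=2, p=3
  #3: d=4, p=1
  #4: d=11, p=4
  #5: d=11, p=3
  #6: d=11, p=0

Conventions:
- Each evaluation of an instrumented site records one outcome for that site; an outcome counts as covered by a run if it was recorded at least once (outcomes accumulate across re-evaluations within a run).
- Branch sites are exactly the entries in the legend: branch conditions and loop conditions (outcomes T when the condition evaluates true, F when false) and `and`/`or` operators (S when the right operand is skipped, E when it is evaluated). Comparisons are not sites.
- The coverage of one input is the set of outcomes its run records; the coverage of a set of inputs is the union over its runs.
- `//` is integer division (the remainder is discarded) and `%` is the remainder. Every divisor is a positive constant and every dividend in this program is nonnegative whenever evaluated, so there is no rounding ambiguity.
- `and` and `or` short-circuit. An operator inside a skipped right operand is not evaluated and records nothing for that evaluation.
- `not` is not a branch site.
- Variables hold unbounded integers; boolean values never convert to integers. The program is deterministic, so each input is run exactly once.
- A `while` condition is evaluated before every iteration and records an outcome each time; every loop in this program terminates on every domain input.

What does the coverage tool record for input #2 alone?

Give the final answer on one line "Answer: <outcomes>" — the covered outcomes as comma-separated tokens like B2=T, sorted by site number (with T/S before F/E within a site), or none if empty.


Tracing the run of input #2 (d=2, p=3):
  B1->T, B2->F, B3->F, B5->S, B4->F, B6->T, B7->T, B8->F, B11->F, B12->F
collecting distinct outcomes: B1=T, B2=F, B3=F, B4=F, B5=S, B6=T, B7=T, B8=F, B11=F, B12=F
Answer: B1=T, B2=F, B3=F, B4=F, B5=S, B6=T, B7=T, B8=F, B11=F, B12=F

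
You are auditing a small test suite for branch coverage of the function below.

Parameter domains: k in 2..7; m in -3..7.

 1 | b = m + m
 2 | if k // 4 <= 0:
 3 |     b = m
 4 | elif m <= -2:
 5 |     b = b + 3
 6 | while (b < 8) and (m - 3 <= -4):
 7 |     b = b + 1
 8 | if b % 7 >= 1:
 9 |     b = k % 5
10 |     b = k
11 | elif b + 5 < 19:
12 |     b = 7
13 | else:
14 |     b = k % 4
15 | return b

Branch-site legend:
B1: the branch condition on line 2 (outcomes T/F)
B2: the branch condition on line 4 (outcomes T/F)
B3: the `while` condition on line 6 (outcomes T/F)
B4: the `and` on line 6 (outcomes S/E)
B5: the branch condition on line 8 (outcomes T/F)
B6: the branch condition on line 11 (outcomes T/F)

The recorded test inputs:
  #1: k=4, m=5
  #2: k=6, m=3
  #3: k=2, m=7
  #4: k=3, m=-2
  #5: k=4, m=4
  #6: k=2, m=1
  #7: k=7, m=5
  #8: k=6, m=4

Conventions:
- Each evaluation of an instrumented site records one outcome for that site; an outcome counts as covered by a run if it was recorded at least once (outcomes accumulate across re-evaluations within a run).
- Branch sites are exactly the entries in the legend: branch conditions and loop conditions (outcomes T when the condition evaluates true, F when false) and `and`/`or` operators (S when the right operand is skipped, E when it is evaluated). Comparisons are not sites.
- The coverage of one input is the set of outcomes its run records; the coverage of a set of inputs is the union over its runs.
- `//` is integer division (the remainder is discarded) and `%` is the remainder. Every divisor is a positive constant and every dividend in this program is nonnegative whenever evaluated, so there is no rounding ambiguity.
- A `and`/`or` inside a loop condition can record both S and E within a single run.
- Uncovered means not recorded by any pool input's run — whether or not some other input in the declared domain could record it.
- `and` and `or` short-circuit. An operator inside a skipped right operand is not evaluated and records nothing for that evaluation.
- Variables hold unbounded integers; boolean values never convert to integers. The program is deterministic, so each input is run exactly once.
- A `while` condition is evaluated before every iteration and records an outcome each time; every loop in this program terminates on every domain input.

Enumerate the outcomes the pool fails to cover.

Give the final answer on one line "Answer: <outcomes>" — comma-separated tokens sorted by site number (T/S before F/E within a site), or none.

#1 (k=4, m=5) -> covered: B1=F, B2=F, B3=F, B4=S, B5=T
#2 (k=6, m=3) -> covered: B1=F, B2=F, B3=F, B4=E, B5=T
#3 (k=2, m=7) -> covered: B1=T, B3=F, B4=E, B5=F, B6=T
#4 (k=3, m=-2) -> covered: B1=T, B3=T, B3=F, B4=S, B4=E, B5=T
#5 (k=4, m=4) -> covered: B1=F, B2=F, B3=F, B4=S, B5=T
#6 (k=2, m=1) -> covered: B1=T, B3=F, B4=E, B5=T
#7 (k=7, m=5) -> covered: B1=F, B2=F, B3=F, B4=S, B5=T
#8 (k=6, m=4) -> covered: B1=F, B2=F, B3=F, B4=S, B5=T
union over the pool: B1=T, B1=F, B2=F, B3=T, B3=F, B4=S, B4=E, B5=T, B5=F, B6=T
uncovered (2 of 12): B2=T, B6=F

Answer: B2=T, B6=F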